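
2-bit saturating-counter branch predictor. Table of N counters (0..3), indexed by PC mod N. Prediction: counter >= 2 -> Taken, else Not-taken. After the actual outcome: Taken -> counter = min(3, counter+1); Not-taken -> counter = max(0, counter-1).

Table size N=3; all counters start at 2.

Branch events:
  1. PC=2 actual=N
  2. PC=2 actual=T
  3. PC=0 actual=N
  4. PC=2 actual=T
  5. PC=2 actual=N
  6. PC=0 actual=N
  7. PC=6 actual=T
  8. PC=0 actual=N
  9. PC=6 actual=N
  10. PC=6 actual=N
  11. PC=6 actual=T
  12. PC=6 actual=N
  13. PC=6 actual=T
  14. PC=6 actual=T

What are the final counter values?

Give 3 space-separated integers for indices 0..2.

Answer: 2 2 2

Derivation:
Ev 1: PC=2 idx=2 pred=T actual=N -> ctr[2]=1
Ev 2: PC=2 idx=2 pred=N actual=T -> ctr[2]=2
Ev 3: PC=0 idx=0 pred=T actual=N -> ctr[0]=1
Ev 4: PC=2 idx=2 pred=T actual=T -> ctr[2]=3
Ev 5: PC=2 idx=2 pred=T actual=N -> ctr[2]=2
Ev 6: PC=0 idx=0 pred=N actual=N -> ctr[0]=0
Ev 7: PC=6 idx=0 pred=N actual=T -> ctr[0]=1
Ev 8: PC=0 idx=0 pred=N actual=N -> ctr[0]=0
Ev 9: PC=6 idx=0 pred=N actual=N -> ctr[0]=0
Ev 10: PC=6 idx=0 pred=N actual=N -> ctr[0]=0
Ev 11: PC=6 idx=0 pred=N actual=T -> ctr[0]=1
Ev 12: PC=6 idx=0 pred=N actual=N -> ctr[0]=0
Ev 13: PC=6 idx=0 pred=N actual=T -> ctr[0]=1
Ev 14: PC=6 idx=0 pred=N actual=T -> ctr[0]=2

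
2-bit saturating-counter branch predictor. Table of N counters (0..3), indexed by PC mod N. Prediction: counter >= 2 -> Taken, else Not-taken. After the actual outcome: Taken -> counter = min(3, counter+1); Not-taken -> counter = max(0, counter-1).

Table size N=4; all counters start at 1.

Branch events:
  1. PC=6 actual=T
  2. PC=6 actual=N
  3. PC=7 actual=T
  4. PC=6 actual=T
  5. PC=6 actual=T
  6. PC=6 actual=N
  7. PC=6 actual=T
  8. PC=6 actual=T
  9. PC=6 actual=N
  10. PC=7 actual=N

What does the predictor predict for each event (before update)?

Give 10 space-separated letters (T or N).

Ev 1: PC=6 idx=2 pred=N actual=T -> ctr[2]=2
Ev 2: PC=6 idx=2 pred=T actual=N -> ctr[2]=1
Ev 3: PC=7 idx=3 pred=N actual=T -> ctr[3]=2
Ev 4: PC=6 idx=2 pred=N actual=T -> ctr[2]=2
Ev 5: PC=6 idx=2 pred=T actual=T -> ctr[2]=3
Ev 6: PC=6 idx=2 pred=T actual=N -> ctr[2]=2
Ev 7: PC=6 idx=2 pred=T actual=T -> ctr[2]=3
Ev 8: PC=6 idx=2 pred=T actual=T -> ctr[2]=3
Ev 9: PC=6 idx=2 pred=T actual=N -> ctr[2]=2
Ev 10: PC=7 idx=3 pred=T actual=N -> ctr[3]=1

Answer: N T N N T T T T T T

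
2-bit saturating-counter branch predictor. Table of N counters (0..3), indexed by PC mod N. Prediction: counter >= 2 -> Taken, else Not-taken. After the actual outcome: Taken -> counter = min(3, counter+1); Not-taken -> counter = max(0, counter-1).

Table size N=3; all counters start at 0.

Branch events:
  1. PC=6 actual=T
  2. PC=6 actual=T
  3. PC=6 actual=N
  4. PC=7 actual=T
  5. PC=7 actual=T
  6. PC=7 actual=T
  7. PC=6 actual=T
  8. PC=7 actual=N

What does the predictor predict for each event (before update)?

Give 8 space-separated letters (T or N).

Answer: N N T N N T N T

Derivation:
Ev 1: PC=6 idx=0 pred=N actual=T -> ctr[0]=1
Ev 2: PC=6 idx=0 pred=N actual=T -> ctr[0]=2
Ev 3: PC=6 idx=0 pred=T actual=N -> ctr[0]=1
Ev 4: PC=7 idx=1 pred=N actual=T -> ctr[1]=1
Ev 5: PC=7 idx=1 pred=N actual=T -> ctr[1]=2
Ev 6: PC=7 idx=1 pred=T actual=T -> ctr[1]=3
Ev 7: PC=6 idx=0 pred=N actual=T -> ctr[0]=2
Ev 8: PC=7 idx=1 pred=T actual=N -> ctr[1]=2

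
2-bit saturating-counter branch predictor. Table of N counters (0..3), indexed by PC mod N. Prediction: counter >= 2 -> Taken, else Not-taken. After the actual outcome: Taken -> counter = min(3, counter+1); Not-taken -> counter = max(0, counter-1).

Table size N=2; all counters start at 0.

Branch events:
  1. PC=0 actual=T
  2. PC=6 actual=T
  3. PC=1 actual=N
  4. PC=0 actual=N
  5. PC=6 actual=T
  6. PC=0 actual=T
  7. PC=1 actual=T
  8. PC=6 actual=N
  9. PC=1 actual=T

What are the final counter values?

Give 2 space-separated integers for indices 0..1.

Answer: 2 2

Derivation:
Ev 1: PC=0 idx=0 pred=N actual=T -> ctr[0]=1
Ev 2: PC=6 idx=0 pred=N actual=T -> ctr[0]=2
Ev 3: PC=1 idx=1 pred=N actual=N -> ctr[1]=0
Ev 4: PC=0 idx=0 pred=T actual=N -> ctr[0]=1
Ev 5: PC=6 idx=0 pred=N actual=T -> ctr[0]=2
Ev 6: PC=0 idx=0 pred=T actual=T -> ctr[0]=3
Ev 7: PC=1 idx=1 pred=N actual=T -> ctr[1]=1
Ev 8: PC=6 idx=0 pred=T actual=N -> ctr[0]=2
Ev 9: PC=1 idx=1 pred=N actual=T -> ctr[1]=2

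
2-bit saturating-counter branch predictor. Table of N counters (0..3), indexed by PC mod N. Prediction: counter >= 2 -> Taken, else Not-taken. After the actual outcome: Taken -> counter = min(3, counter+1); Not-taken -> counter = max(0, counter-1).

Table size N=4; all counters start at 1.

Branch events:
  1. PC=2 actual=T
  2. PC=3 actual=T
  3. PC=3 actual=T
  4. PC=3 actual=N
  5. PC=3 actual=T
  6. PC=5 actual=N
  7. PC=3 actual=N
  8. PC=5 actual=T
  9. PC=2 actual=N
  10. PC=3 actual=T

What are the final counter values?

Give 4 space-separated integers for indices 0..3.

Ev 1: PC=2 idx=2 pred=N actual=T -> ctr[2]=2
Ev 2: PC=3 idx=3 pred=N actual=T -> ctr[3]=2
Ev 3: PC=3 idx=3 pred=T actual=T -> ctr[3]=3
Ev 4: PC=3 idx=3 pred=T actual=N -> ctr[3]=2
Ev 5: PC=3 idx=3 pred=T actual=T -> ctr[3]=3
Ev 6: PC=5 idx=1 pred=N actual=N -> ctr[1]=0
Ev 7: PC=3 idx=3 pred=T actual=N -> ctr[3]=2
Ev 8: PC=5 idx=1 pred=N actual=T -> ctr[1]=1
Ev 9: PC=2 idx=2 pred=T actual=N -> ctr[2]=1
Ev 10: PC=3 idx=3 pred=T actual=T -> ctr[3]=3

Answer: 1 1 1 3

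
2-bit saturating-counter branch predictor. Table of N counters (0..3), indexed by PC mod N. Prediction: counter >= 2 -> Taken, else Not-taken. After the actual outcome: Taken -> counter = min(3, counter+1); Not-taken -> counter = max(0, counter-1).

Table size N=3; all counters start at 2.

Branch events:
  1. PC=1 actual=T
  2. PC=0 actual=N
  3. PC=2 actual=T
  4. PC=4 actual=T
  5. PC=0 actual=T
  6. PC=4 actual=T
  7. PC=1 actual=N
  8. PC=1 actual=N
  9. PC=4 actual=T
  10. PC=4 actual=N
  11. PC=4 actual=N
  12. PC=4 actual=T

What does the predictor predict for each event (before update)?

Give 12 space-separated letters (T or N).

Ev 1: PC=1 idx=1 pred=T actual=T -> ctr[1]=3
Ev 2: PC=0 idx=0 pred=T actual=N -> ctr[0]=1
Ev 3: PC=2 idx=2 pred=T actual=T -> ctr[2]=3
Ev 4: PC=4 idx=1 pred=T actual=T -> ctr[1]=3
Ev 5: PC=0 idx=0 pred=N actual=T -> ctr[0]=2
Ev 6: PC=4 idx=1 pred=T actual=T -> ctr[1]=3
Ev 7: PC=1 idx=1 pred=T actual=N -> ctr[1]=2
Ev 8: PC=1 idx=1 pred=T actual=N -> ctr[1]=1
Ev 9: PC=4 idx=1 pred=N actual=T -> ctr[1]=2
Ev 10: PC=4 idx=1 pred=T actual=N -> ctr[1]=1
Ev 11: PC=4 idx=1 pred=N actual=N -> ctr[1]=0
Ev 12: PC=4 idx=1 pred=N actual=T -> ctr[1]=1

Answer: T T T T N T T T N T N N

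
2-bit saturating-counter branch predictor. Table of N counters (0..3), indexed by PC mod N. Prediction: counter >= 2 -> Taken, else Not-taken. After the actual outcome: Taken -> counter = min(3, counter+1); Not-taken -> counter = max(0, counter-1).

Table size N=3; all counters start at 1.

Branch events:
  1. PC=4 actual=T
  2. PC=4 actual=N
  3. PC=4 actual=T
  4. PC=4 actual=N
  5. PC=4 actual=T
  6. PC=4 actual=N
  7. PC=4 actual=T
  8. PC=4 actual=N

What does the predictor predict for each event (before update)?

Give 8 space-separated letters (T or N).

Answer: N T N T N T N T

Derivation:
Ev 1: PC=4 idx=1 pred=N actual=T -> ctr[1]=2
Ev 2: PC=4 idx=1 pred=T actual=N -> ctr[1]=1
Ev 3: PC=4 idx=1 pred=N actual=T -> ctr[1]=2
Ev 4: PC=4 idx=1 pred=T actual=N -> ctr[1]=1
Ev 5: PC=4 idx=1 pred=N actual=T -> ctr[1]=2
Ev 6: PC=4 idx=1 pred=T actual=N -> ctr[1]=1
Ev 7: PC=4 idx=1 pred=N actual=T -> ctr[1]=2
Ev 8: PC=4 idx=1 pred=T actual=N -> ctr[1]=1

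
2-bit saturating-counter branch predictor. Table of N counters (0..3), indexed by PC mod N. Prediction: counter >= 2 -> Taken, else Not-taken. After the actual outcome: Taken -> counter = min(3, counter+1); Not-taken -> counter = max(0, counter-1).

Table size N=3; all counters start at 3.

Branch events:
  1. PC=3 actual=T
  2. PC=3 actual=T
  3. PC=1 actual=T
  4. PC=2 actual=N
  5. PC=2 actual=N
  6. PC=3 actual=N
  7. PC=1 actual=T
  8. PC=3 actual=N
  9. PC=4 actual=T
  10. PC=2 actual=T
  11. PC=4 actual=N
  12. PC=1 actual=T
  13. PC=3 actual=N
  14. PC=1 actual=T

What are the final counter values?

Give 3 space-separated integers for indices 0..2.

Ev 1: PC=3 idx=0 pred=T actual=T -> ctr[0]=3
Ev 2: PC=3 idx=0 pred=T actual=T -> ctr[0]=3
Ev 3: PC=1 idx=1 pred=T actual=T -> ctr[1]=3
Ev 4: PC=2 idx=2 pred=T actual=N -> ctr[2]=2
Ev 5: PC=2 idx=2 pred=T actual=N -> ctr[2]=1
Ev 6: PC=3 idx=0 pred=T actual=N -> ctr[0]=2
Ev 7: PC=1 idx=1 pred=T actual=T -> ctr[1]=3
Ev 8: PC=3 idx=0 pred=T actual=N -> ctr[0]=1
Ev 9: PC=4 idx=1 pred=T actual=T -> ctr[1]=3
Ev 10: PC=2 idx=2 pred=N actual=T -> ctr[2]=2
Ev 11: PC=4 idx=1 pred=T actual=N -> ctr[1]=2
Ev 12: PC=1 idx=1 pred=T actual=T -> ctr[1]=3
Ev 13: PC=3 idx=0 pred=N actual=N -> ctr[0]=0
Ev 14: PC=1 idx=1 pred=T actual=T -> ctr[1]=3

Answer: 0 3 2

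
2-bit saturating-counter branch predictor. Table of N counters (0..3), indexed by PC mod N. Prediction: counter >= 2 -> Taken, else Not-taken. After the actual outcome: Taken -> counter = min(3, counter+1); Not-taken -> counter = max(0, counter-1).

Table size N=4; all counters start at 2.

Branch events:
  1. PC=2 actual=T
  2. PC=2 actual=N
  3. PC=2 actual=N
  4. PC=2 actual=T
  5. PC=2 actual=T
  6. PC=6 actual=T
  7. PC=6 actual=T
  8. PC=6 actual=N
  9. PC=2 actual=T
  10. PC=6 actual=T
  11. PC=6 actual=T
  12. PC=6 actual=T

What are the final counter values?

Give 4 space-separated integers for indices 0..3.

Ev 1: PC=2 idx=2 pred=T actual=T -> ctr[2]=3
Ev 2: PC=2 idx=2 pred=T actual=N -> ctr[2]=2
Ev 3: PC=2 idx=2 pred=T actual=N -> ctr[2]=1
Ev 4: PC=2 idx=2 pred=N actual=T -> ctr[2]=2
Ev 5: PC=2 idx=2 pred=T actual=T -> ctr[2]=3
Ev 6: PC=6 idx=2 pred=T actual=T -> ctr[2]=3
Ev 7: PC=6 idx=2 pred=T actual=T -> ctr[2]=3
Ev 8: PC=6 idx=2 pred=T actual=N -> ctr[2]=2
Ev 9: PC=2 idx=2 pred=T actual=T -> ctr[2]=3
Ev 10: PC=6 idx=2 pred=T actual=T -> ctr[2]=3
Ev 11: PC=6 idx=2 pred=T actual=T -> ctr[2]=3
Ev 12: PC=6 idx=2 pred=T actual=T -> ctr[2]=3

Answer: 2 2 3 2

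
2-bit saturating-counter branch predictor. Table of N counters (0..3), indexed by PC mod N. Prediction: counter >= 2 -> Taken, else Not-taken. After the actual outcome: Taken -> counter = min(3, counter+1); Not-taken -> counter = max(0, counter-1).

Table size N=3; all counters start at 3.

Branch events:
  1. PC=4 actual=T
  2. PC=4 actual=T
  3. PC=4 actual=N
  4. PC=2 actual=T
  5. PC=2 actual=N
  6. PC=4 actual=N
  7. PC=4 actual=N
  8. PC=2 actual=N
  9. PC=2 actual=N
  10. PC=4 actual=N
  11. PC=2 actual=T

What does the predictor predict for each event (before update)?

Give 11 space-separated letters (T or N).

Answer: T T T T T T N T N N N

Derivation:
Ev 1: PC=4 idx=1 pred=T actual=T -> ctr[1]=3
Ev 2: PC=4 idx=1 pred=T actual=T -> ctr[1]=3
Ev 3: PC=4 idx=1 pred=T actual=N -> ctr[1]=2
Ev 4: PC=2 idx=2 pred=T actual=T -> ctr[2]=3
Ev 5: PC=2 idx=2 pred=T actual=N -> ctr[2]=2
Ev 6: PC=4 idx=1 pred=T actual=N -> ctr[1]=1
Ev 7: PC=4 idx=1 pred=N actual=N -> ctr[1]=0
Ev 8: PC=2 idx=2 pred=T actual=N -> ctr[2]=1
Ev 9: PC=2 idx=2 pred=N actual=N -> ctr[2]=0
Ev 10: PC=4 idx=1 pred=N actual=N -> ctr[1]=0
Ev 11: PC=2 idx=2 pred=N actual=T -> ctr[2]=1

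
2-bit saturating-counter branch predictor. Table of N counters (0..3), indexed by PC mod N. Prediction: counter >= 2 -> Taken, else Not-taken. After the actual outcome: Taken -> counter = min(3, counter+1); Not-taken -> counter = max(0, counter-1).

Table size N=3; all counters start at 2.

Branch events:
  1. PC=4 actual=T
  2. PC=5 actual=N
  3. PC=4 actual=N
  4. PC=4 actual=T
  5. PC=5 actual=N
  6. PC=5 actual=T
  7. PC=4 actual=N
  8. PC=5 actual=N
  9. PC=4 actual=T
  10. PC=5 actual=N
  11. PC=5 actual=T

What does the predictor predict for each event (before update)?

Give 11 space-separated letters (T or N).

Ev 1: PC=4 idx=1 pred=T actual=T -> ctr[1]=3
Ev 2: PC=5 idx=2 pred=T actual=N -> ctr[2]=1
Ev 3: PC=4 idx=1 pred=T actual=N -> ctr[1]=2
Ev 4: PC=4 idx=1 pred=T actual=T -> ctr[1]=3
Ev 5: PC=5 idx=2 pred=N actual=N -> ctr[2]=0
Ev 6: PC=5 idx=2 pred=N actual=T -> ctr[2]=1
Ev 7: PC=4 idx=1 pred=T actual=N -> ctr[1]=2
Ev 8: PC=5 idx=2 pred=N actual=N -> ctr[2]=0
Ev 9: PC=4 idx=1 pred=T actual=T -> ctr[1]=3
Ev 10: PC=5 idx=2 pred=N actual=N -> ctr[2]=0
Ev 11: PC=5 idx=2 pred=N actual=T -> ctr[2]=1

Answer: T T T T N N T N T N N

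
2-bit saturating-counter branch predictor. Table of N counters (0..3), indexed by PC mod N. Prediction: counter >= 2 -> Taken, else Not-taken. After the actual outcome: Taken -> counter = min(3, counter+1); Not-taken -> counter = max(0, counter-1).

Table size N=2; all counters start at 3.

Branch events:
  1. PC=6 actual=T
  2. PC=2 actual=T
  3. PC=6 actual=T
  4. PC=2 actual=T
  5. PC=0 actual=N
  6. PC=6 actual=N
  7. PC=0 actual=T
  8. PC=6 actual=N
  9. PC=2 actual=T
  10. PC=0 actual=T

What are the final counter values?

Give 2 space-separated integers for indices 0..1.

Answer: 3 3

Derivation:
Ev 1: PC=6 idx=0 pred=T actual=T -> ctr[0]=3
Ev 2: PC=2 idx=0 pred=T actual=T -> ctr[0]=3
Ev 3: PC=6 idx=0 pred=T actual=T -> ctr[0]=3
Ev 4: PC=2 idx=0 pred=T actual=T -> ctr[0]=3
Ev 5: PC=0 idx=0 pred=T actual=N -> ctr[0]=2
Ev 6: PC=6 idx=0 pred=T actual=N -> ctr[0]=1
Ev 7: PC=0 idx=0 pred=N actual=T -> ctr[0]=2
Ev 8: PC=6 idx=0 pred=T actual=N -> ctr[0]=1
Ev 9: PC=2 idx=0 pred=N actual=T -> ctr[0]=2
Ev 10: PC=0 idx=0 pred=T actual=T -> ctr[0]=3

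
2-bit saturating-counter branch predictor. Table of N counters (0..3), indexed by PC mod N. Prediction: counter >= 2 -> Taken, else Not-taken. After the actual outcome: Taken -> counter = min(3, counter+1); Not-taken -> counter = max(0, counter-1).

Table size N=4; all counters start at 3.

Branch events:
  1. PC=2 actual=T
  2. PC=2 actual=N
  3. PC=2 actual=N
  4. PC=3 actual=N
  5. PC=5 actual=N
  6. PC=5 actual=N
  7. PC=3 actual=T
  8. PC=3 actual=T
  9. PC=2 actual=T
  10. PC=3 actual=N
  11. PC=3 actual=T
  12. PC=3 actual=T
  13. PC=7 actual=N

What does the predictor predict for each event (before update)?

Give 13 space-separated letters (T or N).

Ev 1: PC=2 idx=2 pred=T actual=T -> ctr[2]=3
Ev 2: PC=2 idx=2 pred=T actual=N -> ctr[2]=2
Ev 3: PC=2 idx=2 pred=T actual=N -> ctr[2]=1
Ev 4: PC=3 idx=3 pred=T actual=N -> ctr[3]=2
Ev 5: PC=5 idx=1 pred=T actual=N -> ctr[1]=2
Ev 6: PC=5 idx=1 pred=T actual=N -> ctr[1]=1
Ev 7: PC=3 idx=3 pred=T actual=T -> ctr[3]=3
Ev 8: PC=3 idx=3 pred=T actual=T -> ctr[3]=3
Ev 9: PC=2 idx=2 pred=N actual=T -> ctr[2]=2
Ev 10: PC=3 idx=3 pred=T actual=N -> ctr[3]=2
Ev 11: PC=3 idx=3 pred=T actual=T -> ctr[3]=3
Ev 12: PC=3 idx=3 pred=T actual=T -> ctr[3]=3
Ev 13: PC=7 idx=3 pred=T actual=N -> ctr[3]=2

Answer: T T T T T T T T N T T T T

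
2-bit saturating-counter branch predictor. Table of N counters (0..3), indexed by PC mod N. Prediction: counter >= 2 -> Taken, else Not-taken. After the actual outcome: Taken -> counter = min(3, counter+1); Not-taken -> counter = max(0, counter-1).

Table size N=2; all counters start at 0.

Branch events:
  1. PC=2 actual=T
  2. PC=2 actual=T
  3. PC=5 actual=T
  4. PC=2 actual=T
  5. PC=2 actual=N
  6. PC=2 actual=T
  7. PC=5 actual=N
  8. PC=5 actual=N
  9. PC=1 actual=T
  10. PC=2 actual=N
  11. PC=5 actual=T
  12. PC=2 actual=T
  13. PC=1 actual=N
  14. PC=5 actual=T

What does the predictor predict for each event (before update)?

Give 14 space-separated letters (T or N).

Ev 1: PC=2 idx=0 pred=N actual=T -> ctr[0]=1
Ev 2: PC=2 idx=0 pred=N actual=T -> ctr[0]=2
Ev 3: PC=5 idx=1 pred=N actual=T -> ctr[1]=1
Ev 4: PC=2 idx=0 pred=T actual=T -> ctr[0]=3
Ev 5: PC=2 idx=0 pred=T actual=N -> ctr[0]=2
Ev 6: PC=2 idx=0 pred=T actual=T -> ctr[0]=3
Ev 7: PC=5 idx=1 pred=N actual=N -> ctr[1]=0
Ev 8: PC=5 idx=1 pred=N actual=N -> ctr[1]=0
Ev 9: PC=1 idx=1 pred=N actual=T -> ctr[1]=1
Ev 10: PC=2 idx=0 pred=T actual=N -> ctr[0]=2
Ev 11: PC=5 idx=1 pred=N actual=T -> ctr[1]=2
Ev 12: PC=2 idx=0 pred=T actual=T -> ctr[0]=3
Ev 13: PC=1 idx=1 pred=T actual=N -> ctr[1]=1
Ev 14: PC=5 idx=1 pred=N actual=T -> ctr[1]=2

Answer: N N N T T T N N N T N T T N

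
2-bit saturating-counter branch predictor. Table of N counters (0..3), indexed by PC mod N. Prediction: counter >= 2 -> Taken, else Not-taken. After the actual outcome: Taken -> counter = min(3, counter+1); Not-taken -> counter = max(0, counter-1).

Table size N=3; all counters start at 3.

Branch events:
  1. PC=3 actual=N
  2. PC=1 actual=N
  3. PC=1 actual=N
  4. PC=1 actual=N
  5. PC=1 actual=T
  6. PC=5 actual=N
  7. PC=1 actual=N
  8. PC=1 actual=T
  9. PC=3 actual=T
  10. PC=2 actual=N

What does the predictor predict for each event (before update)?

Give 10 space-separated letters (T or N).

Answer: T T T N N T N N T T

Derivation:
Ev 1: PC=3 idx=0 pred=T actual=N -> ctr[0]=2
Ev 2: PC=1 idx=1 pred=T actual=N -> ctr[1]=2
Ev 3: PC=1 idx=1 pred=T actual=N -> ctr[1]=1
Ev 4: PC=1 idx=1 pred=N actual=N -> ctr[1]=0
Ev 5: PC=1 idx=1 pred=N actual=T -> ctr[1]=1
Ev 6: PC=5 idx=2 pred=T actual=N -> ctr[2]=2
Ev 7: PC=1 idx=1 pred=N actual=N -> ctr[1]=0
Ev 8: PC=1 idx=1 pred=N actual=T -> ctr[1]=1
Ev 9: PC=3 idx=0 pred=T actual=T -> ctr[0]=3
Ev 10: PC=2 idx=2 pred=T actual=N -> ctr[2]=1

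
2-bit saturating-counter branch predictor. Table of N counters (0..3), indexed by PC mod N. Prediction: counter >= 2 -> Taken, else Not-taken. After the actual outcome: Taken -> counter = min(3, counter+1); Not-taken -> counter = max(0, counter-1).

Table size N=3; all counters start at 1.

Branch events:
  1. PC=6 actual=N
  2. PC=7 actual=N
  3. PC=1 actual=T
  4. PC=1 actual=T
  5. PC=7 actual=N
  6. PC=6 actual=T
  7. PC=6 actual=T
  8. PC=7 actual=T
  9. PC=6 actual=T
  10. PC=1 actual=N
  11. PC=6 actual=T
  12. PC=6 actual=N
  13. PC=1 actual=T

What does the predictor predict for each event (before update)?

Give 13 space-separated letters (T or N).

Ev 1: PC=6 idx=0 pred=N actual=N -> ctr[0]=0
Ev 2: PC=7 idx=1 pred=N actual=N -> ctr[1]=0
Ev 3: PC=1 idx=1 pred=N actual=T -> ctr[1]=1
Ev 4: PC=1 idx=1 pred=N actual=T -> ctr[1]=2
Ev 5: PC=7 idx=1 pred=T actual=N -> ctr[1]=1
Ev 6: PC=6 idx=0 pred=N actual=T -> ctr[0]=1
Ev 7: PC=6 idx=0 pred=N actual=T -> ctr[0]=2
Ev 8: PC=7 idx=1 pred=N actual=T -> ctr[1]=2
Ev 9: PC=6 idx=0 pred=T actual=T -> ctr[0]=3
Ev 10: PC=1 idx=1 pred=T actual=N -> ctr[1]=1
Ev 11: PC=6 idx=0 pred=T actual=T -> ctr[0]=3
Ev 12: PC=6 idx=0 pred=T actual=N -> ctr[0]=2
Ev 13: PC=1 idx=1 pred=N actual=T -> ctr[1]=2

Answer: N N N N T N N N T T T T N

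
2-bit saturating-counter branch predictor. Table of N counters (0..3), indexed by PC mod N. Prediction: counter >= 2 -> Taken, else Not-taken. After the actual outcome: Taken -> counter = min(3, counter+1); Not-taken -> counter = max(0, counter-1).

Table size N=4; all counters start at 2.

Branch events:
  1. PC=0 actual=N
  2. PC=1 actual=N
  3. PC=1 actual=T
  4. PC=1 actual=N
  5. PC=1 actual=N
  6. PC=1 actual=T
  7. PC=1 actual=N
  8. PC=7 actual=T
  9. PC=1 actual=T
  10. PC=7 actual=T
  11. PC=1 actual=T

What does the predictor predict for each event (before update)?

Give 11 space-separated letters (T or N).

Ev 1: PC=0 idx=0 pred=T actual=N -> ctr[0]=1
Ev 2: PC=1 idx=1 pred=T actual=N -> ctr[1]=1
Ev 3: PC=1 idx=1 pred=N actual=T -> ctr[1]=2
Ev 4: PC=1 idx=1 pred=T actual=N -> ctr[1]=1
Ev 5: PC=1 idx=1 pred=N actual=N -> ctr[1]=0
Ev 6: PC=1 idx=1 pred=N actual=T -> ctr[1]=1
Ev 7: PC=1 idx=1 pred=N actual=N -> ctr[1]=0
Ev 8: PC=7 idx=3 pred=T actual=T -> ctr[3]=3
Ev 9: PC=1 idx=1 pred=N actual=T -> ctr[1]=1
Ev 10: PC=7 idx=3 pred=T actual=T -> ctr[3]=3
Ev 11: PC=1 idx=1 pred=N actual=T -> ctr[1]=2

Answer: T T N T N N N T N T N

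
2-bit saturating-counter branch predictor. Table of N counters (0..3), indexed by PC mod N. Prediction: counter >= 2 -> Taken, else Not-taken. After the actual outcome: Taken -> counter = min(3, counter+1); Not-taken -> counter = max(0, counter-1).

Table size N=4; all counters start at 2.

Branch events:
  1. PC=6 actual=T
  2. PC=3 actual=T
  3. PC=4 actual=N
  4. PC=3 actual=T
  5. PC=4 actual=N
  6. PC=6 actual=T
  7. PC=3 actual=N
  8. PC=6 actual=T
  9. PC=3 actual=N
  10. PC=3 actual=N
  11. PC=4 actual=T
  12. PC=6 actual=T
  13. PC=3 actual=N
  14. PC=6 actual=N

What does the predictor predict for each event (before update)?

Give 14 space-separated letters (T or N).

Answer: T T T T N T T T T N N T N T

Derivation:
Ev 1: PC=6 idx=2 pred=T actual=T -> ctr[2]=3
Ev 2: PC=3 idx=3 pred=T actual=T -> ctr[3]=3
Ev 3: PC=4 idx=0 pred=T actual=N -> ctr[0]=1
Ev 4: PC=3 idx=3 pred=T actual=T -> ctr[3]=3
Ev 5: PC=4 idx=0 pred=N actual=N -> ctr[0]=0
Ev 6: PC=6 idx=2 pred=T actual=T -> ctr[2]=3
Ev 7: PC=3 idx=3 pred=T actual=N -> ctr[3]=2
Ev 8: PC=6 idx=2 pred=T actual=T -> ctr[2]=3
Ev 9: PC=3 idx=3 pred=T actual=N -> ctr[3]=1
Ev 10: PC=3 idx=3 pred=N actual=N -> ctr[3]=0
Ev 11: PC=4 idx=0 pred=N actual=T -> ctr[0]=1
Ev 12: PC=6 idx=2 pred=T actual=T -> ctr[2]=3
Ev 13: PC=3 idx=3 pred=N actual=N -> ctr[3]=0
Ev 14: PC=6 idx=2 pred=T actual=N -> ctr[2]=2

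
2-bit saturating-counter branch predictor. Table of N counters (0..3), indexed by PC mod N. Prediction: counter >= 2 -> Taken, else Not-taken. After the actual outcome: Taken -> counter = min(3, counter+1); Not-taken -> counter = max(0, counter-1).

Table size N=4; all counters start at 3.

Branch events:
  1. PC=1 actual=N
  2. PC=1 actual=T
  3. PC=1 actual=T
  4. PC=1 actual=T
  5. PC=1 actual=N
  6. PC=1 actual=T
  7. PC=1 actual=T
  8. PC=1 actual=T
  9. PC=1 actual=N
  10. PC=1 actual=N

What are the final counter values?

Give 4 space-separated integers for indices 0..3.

Ev 1: PC=1 idx=1 pred=T actual=N -> ctr[1]=2
Ev 2: PC=1 idx=1 pred=T actual=T -> ctr[1]=3
Ev 3: PC=1 idx=1 pred=T actual=T -> ctr[1]=3
Ev 4: PC=1 idx=1 pred=T actual=T -> ctr[1]=3
Ev 5: PC=1 idx=1 pred=T actual=N -> ctr[1]=2
Ev 6: PC=1 idx=1 pred=T actual=T -> ctr[1]=3
Ev 7: PC=1 idx=1 pred=T actual=T -> ctr[1]=3
Ev 8: PC=1 idx=1 pred=T actual=T -> ctr[1]=3
Ev 9: PC=1 idx=1 pred=T actual=N -> ctr[1]=2
Ev 10: PC=1 idx=1 pred=T actual=N -> ctr[1]=1

Answer: 3 1 3 3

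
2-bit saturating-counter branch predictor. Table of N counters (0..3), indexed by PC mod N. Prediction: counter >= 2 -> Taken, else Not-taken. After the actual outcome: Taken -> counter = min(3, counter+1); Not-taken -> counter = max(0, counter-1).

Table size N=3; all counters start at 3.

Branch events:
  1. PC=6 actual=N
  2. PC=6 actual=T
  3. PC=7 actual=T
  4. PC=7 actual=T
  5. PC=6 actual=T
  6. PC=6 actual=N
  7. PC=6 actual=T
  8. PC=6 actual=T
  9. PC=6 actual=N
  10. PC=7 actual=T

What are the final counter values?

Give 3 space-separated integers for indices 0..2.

Ev 1: PC=6 idx=0 pred=T actual=N -> ctr[0]=2
Ev 2: PC=6 idx=0 pred=T actual=T -> ctr[0]=3
Ev 3: PC=7 idx=1 pred=T actual=T -> ctr[1]=3
Ev 4: PC=7 idx=1 pred=T actual=T -> ctr[1]=3
Ev 5: PC=6 idx=0 pred=T actual=T -> ctr[0]=3
Ev 6: PC=6 idx=0 pred=T actual=N -> ctr[0]=2
Ev 7: PC=6 idx=0 pred=T actual=T -> ctr[0]=3
Ev 8: PC=6 idx=0 pred=T actual=T -> ctr[0]=3
Ev 9: PC=6 idx=0 pred=T actual=N -> ctr[0]=2
Ev 10: PC=7 idx=1 pred=T actual=T -> ctr[1]=3

Answer: 2 3 3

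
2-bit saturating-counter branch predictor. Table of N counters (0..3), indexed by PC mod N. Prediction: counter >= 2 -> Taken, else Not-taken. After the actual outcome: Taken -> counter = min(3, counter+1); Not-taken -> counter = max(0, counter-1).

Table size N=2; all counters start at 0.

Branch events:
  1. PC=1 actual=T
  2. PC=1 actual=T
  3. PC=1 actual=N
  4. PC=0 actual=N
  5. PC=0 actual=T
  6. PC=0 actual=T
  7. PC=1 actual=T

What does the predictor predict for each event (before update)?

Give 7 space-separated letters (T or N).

Ev 1: PC=1 idx=1 pred=N actual=T -> ctr[1]=1
Ev 2: PC=1 idx=1 pred=N actual=T -> ctr[1]=2
Ev 3: PC=1 idx=1 pred=T actual=N -> ctr[1]=1
Ev 4: PC=0 idx=0 pred=N actual=N -> ctr[0]=0
Ev 5: PC=0 idx=0 pred=N actual=T -> ctr[0]=1
Ev 6: PC=0 idx=0 pred=N actual=T -> ctr[0]=2
Ev 7: PC=1 idx=1 pred=N actual=T -> ctr[1]=2

Answer: N N T N N N N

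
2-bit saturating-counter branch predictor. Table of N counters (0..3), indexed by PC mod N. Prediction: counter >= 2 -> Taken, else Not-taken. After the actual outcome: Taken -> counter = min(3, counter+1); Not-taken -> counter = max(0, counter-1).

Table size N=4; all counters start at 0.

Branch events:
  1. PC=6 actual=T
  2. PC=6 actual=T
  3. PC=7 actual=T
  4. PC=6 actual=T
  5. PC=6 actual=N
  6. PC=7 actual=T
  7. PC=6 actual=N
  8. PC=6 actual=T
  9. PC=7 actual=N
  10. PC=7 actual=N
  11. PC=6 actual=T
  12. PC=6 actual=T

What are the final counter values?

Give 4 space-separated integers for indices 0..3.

Answer: 0 0 3 0

Derivation:
Ev 1: PC=6 idx=2 pred=N actual=T -> ctr[2]=1
Ev 2: PC=6 idx=2 pred=N actual=T -> ctr[2]=2
Ev 3: PC=7 idx=3 pred=N actual=T -> ctr[3]=1
Ev 4: PC=6 idx=2 pred=T actual=T -> ctr[2]=3
Ev 5: PC=6 idx=2 pred=T actual=N -> ctr[2]=2
Ev 6: PC=7 idx=3 pred=N actual=T -> ctr[3]=2
Ev 7: PC=6 idx=2 pred=T actual=N -> ctr[2]=1
Ev 8: PC=6 idx=2 pred=N actual=T -> ctr[2]=2
Ev 9: PC=7 idx=3 pred=T actual=N -> ctr[3]=1
Ev 10: PC=7 idx=3 pred=N actual=N -> ctr[3]=0
Ev 11: PC=6 idx=2 pred=T actual=T -> ctr[2]=3
Ev 12: PC=6 idx=2 pred=T actual=T -> ctr[2]=3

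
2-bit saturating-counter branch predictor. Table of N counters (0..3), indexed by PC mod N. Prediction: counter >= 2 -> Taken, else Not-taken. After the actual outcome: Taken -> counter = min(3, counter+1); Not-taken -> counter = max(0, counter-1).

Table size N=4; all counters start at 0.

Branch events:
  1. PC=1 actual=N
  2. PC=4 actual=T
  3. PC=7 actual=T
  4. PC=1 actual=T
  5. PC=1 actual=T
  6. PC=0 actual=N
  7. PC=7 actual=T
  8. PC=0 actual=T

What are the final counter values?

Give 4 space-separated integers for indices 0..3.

Answer: 1 2 0 2

Derivation:
Ev 1: PC=1 idx=1 pred=N actual=N -> ctr[1]=0
Ev 2: PC=4 idx=0 pred=N actual=T -> ctr[0]=1
Ev 3: PC=7 idx=3 pred=N actual=T -> ctr[3]=1
Ev 4: PC=1 idx=1 pred=N actual=T -> ctr[1]=1
Ev 5: PC=1 idx=1 pred=N actual=T -> ctr[1]=2
Ev 6: PC=0 idx=0 pred=N actual=N -> ctr[0]=0
Ev 7: PC=7 idx=3 pred=N actual=T -> ctr[3]=2
Ev 8: PC=0 idx=0 pred=N actual=T -> ctr[0]=1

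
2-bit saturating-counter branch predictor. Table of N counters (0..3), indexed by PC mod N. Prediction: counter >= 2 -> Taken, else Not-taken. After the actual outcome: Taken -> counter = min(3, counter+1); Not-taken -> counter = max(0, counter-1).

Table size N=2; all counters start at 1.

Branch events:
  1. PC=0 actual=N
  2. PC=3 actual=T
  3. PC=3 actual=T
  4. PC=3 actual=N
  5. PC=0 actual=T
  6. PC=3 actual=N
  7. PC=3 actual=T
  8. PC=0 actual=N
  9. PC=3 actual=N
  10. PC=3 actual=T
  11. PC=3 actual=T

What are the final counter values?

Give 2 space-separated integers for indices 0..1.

Answer: 0 3

Derivation:
Ev 1: PC=0 idx=0 pred=N actual=N -> ctr[0]=0
Ev 2: PC=3 idx=1 pred=N actual=T -> ctr[1]=2
Ev 3: PC=3 idx=1 pred=T actual=T -> ctr[1]=3
Ev 4: PC=3 idx=1 pred=T actual=N -> ctr[1]=2
Ev 5: PC=0 idx=0 pred=N actual=T -> ctr[0]=1
Ev 6: PC=3 idx=1 pred=T actual=N -> ctr[1]=1
Ev 7: PC=3 idx=1 pred=N actual=T -> ctr[1]=2
Ev 8: PC=0 idx=0 pred=N actual=N -> ctr[0]=0
Ev 9: PC=3 idx=1 pred=T actual=N -> ctr[1]=1
Ev 10: PC=3 idx=1 pred=N actual=T -> ctr[1]=2
Ev 11: PC=3 idx=1 pred=T actual=T -> ctr[1]=3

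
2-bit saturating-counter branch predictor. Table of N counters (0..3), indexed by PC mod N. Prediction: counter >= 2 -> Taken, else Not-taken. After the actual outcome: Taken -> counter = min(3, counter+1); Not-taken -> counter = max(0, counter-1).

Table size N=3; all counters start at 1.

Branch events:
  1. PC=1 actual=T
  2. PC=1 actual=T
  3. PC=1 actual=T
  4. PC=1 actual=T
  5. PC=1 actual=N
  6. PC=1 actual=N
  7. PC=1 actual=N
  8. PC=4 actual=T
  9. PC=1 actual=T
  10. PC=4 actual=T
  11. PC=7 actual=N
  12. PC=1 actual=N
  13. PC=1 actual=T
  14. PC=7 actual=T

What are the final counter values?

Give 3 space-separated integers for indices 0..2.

Ev 1: PC=1 idx=1 pred=N actual=T -> ctr[1]=2
Ev 2: PC=1 idx=1 pred=T actual=T -> ctr[1]=3
Ev 3: PC=1 idx=1 pred=T actual=T -> ctr[1]=3
Ev 4: PC=1 idx=1 pred=T actual=T -> ctr[1]=3
Ev 5: PC=1 idx=1 pred=T actual=N -> ctr[1]=2
Ev 6: PC=1 idx=1 pred=T actual=N -> ctr[1]=1
Ev 7: PC=1 idx=1 pred=N actual=N -> ctr[1]=0
Ev 8: PC=4 idx=1 pred=N actual=T -> ctr[1]=1
Ev 9: PC=1 idx=1 pred=N actual=T -> ctr[1]=2
Ev 10: PC=4 idx=1 pred=T actual=T -> ctr[1]=3
Ev 11: PC=7 idx=1 pred=T actual=N -> ctr[1]=2
Ev 12: PC=1 idx=1 pred=T actual=N -> ctr[1]=1
Ev 13: PC=1 idx=1 pred=N actual=T -> ctr[1]=2
Ev 14: PC=7 idx=1 pred=T actual=T -> ctr[1]=3

Answer: 1 3 1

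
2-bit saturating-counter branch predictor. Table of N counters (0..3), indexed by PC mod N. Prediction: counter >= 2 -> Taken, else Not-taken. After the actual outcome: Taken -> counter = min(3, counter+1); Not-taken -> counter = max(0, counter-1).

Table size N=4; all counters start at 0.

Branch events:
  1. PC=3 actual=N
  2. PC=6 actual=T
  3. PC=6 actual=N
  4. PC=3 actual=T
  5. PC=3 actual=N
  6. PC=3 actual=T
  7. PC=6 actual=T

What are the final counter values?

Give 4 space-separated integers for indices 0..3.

Answer: 0 0 1 1

Derivation:
Ev 1: PC=3 idx=3 pred=N actual=N -> ctr[3]=0
Ev 2: PC=6 idx=2 pred=N actual=T -> ctr[2]=1
Ev 3: PC=6 idx=2 pred=N actual=N -> ctr[2]=0
Ev 4: PC=3 idx=3 pred=N actual=T -> ctr[3]=1
Ev 5: PC=3 idx=3 pred=N actual=N -> ctr[3]=0
Ev 6: PC=3 idx=3 pred=N actual=T -> ctr[3]=1
Ev 7: PC=6 idx=2 pred=N actual=T -> ctr[2]=1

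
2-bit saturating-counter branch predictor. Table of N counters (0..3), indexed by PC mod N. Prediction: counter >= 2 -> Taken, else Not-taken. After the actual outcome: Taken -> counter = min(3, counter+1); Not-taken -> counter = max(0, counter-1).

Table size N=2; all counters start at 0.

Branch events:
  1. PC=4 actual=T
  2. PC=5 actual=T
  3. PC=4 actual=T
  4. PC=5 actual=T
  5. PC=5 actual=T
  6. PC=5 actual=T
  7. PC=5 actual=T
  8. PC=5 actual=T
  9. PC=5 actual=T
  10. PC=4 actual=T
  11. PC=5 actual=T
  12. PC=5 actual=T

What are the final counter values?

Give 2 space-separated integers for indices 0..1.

Answer: 3 3

Derivation:
Ev 1: PC=4 idx=0 pred=N actual=T -> ctr[0]=1
Ev 2: PC=5 idx=1 pred=N actual=T -> ctr[1]=1
Ev 3: PC=4 idx=0 pred=N actual=T -> ctr[0]=2
Ev 4: PC=5 idx=1 pred=N actual=T -> ctr[1]=2
Ev 5: PC=5 idx=1 pred=T actual=T -> ctr[1]=3
Ev 6: PC=5 idx=1 pred=T actual=T -> ctr[1]=3
Ev 7: PC=5 idx=1 pred=T actual=T -> ctr[1]=3
Ev 8: PC=5 idx=1 pred=T actual=T -> ctr[1]=3
Ev 9: PC=5 idx=1 pred=T actual=T -> ctr[1]=3
Ev 10: PC=4 idx=0 pred=T actual=T -> ctr[0]=3
Ev 11: PC=5 idx=1 pred=T actual=T -> ctr[1]=3
Ev 12: PC=5 idx=1 pred=T actual=T -> ctr[1]=3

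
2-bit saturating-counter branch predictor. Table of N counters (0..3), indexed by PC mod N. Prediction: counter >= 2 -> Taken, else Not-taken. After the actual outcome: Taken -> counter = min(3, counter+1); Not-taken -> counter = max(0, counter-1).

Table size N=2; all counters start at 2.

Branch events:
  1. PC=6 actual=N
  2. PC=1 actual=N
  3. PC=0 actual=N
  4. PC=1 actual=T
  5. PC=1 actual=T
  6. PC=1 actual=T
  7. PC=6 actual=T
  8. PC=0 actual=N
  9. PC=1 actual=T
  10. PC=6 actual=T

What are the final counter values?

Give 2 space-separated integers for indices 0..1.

Ev 1: PC=6 idx=0 pred=T actual=N -> ctr[0]=1
Ev 2: PC=1 idx=1 pred=T actual=N -> ctr[1]=1
Ev 3: PC=0 idx=0 pred=N actual=N -> ctr[0]=0
Ev 4: PC=1 idx=1 pred=N actual=T -> ctr[1]=2
Ev 5: PC=1 idx=1 pred=T actual=T -> ctr[1]=3
Ev 6: PC=1 idx=1 pred=T actual=T -> ctr[1]=3
Ev 7: PC=6 idx=0 pred=N actual=T -> ctr[0]=1
Ev 8: PC=0 idx=0 pred=N actual=N -> ctr[0]=0
Ev 9: PC=1 idx=1 pred=T actual=T -> ctr[1]=3
Ev 10: PC=6 idx=0 pred=N actual=T -> ctr[0]=1

Answer: 1 3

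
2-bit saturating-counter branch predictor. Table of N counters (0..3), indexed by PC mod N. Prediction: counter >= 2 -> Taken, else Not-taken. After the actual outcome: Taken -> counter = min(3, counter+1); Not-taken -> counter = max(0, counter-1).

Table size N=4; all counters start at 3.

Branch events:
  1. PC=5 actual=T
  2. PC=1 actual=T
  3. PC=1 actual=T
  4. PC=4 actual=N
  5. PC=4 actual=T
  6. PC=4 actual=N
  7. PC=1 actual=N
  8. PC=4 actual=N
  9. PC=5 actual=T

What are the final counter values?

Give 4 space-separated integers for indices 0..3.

Answer: 1 3 3 3

Derivation:
Ev 1: PC=5 idx=1 pred=T actual=T -> ctr[1]=3
Ev 2: PC=1 idx=1 pred=T actual=T -> ctr[1]=3
Ev 3: PC=1 idx=1 pred=T actual=T -> ctr[1]=3
Ev 4: PC=4 idx=0 pred=T actual=N -> ctr[0]=2
Ev 5: PC=4 idx=0 pred=T actual=T -> ctr[0]=3
Ev 6: PC=4 idx=0 pred=T actual=N -> ctr[0]=2
Ev 7: PC=1 idx=1 pred=T actual=N -> ctr[1]=2
Ev 8: PC=4 idx=0 pred=T actual=N -> ctr[0]=1
Ev 9: PC=5 idx=1 pred=T actual=T -> ctr[1]=3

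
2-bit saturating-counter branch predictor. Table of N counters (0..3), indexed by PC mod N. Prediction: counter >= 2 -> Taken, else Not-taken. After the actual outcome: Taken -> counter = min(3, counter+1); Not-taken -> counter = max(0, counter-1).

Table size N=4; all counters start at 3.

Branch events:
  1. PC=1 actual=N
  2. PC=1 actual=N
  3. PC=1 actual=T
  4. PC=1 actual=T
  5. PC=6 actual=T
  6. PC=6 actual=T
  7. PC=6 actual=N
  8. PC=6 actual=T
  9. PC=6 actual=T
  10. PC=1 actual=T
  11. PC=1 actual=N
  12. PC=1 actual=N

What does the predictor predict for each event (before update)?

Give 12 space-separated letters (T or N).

Ev 1: PC=1 idx=1 pred=T actual=N -> ctr[1]=2
Ev 2: PC=1 idx=1 pred=T actual=N -> ctr[1]=1
Ev 3: PC=1 idx=1 pred=N actual=T -> ctr[1]=2
Ev 4: PC=1 idx=1 pred=T actual=T -> ctr[1]=3
Ev 5: PC=6 idx=2 pred=T actual=T -> ctr[2]=3
Ev 6: PC=6 idx=2 pred=T actual=T -> ctr[2]=3
Ev 7: PC=6 idx=2 pred=T actual=N -> ctr[2]=2
Ev 8: PC=6 idx=2 pred=T actual=T -> ctr[2]=3
Ev 9: PC=6 idx=2 pred=T actual=T -> ctr[2]=3
Ev 10: PC=1 idx=1 pred=T actual=T -> ctr[1]=3
Ev 11: PC=1 idx=1 pred=T actual=N -> ctr[1]=2
Ev 12: PC=1 idx=1 pred=T actual=N -> ctr[1]=1

Answer: T T N T T T T T T T T T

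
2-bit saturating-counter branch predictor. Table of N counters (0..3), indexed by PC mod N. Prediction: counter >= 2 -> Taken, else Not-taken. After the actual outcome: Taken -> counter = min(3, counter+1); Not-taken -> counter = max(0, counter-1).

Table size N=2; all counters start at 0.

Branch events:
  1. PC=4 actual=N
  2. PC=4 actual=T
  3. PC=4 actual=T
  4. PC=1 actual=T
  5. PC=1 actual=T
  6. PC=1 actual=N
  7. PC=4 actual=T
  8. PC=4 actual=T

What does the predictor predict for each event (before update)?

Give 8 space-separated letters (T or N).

Ev 1: PC=4 idx=0 pred=N actual=N -> ctr[0]=0
Ev 2: PC=4 idx=0 pred=N actual=T -> ctr[0]=1
Ev 3: PC=4 idx=0 pred=N actual=T -> ctr[0]=2
Ev 4: PC=1 idx=1 pred=N actual=T -> ctr[1]=1
Ev 5: PC=1 idx=1 pred=N actual=T -> ctr[1]=2
Ev 6: PC=1 idx=1 pred=T actual=N -> ctr[1]=1
Ev 7: PC=4 idx=0 pred=T actual=T -> ctr[0]=3
Ev 8: PC=4 idx=0 pred=T actual=T -> ctr[0]=3

Answer: N N N N N T T T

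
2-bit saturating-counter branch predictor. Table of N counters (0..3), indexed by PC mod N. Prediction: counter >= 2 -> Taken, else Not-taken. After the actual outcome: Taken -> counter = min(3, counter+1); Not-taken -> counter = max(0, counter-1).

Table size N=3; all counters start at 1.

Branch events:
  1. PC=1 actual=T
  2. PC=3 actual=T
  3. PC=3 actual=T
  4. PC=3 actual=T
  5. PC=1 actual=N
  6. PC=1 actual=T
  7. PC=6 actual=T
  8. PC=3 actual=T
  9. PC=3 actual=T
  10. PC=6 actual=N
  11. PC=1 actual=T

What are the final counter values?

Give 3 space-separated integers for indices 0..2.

Ev 1: PC=1 idx=1 pred=N actual=T -> ctr[1]=2
Ev 2: PC=3 idx=0 pred=N actual=T -> ctr[0]=2
Ev 3: PC=3 idx=0 pred=T actual=T -> ctr[0]=3
Ev 4: PC=3 idx=0 pred=T actual=T -> ctr[0]=3
Ev 5: PC=1 idx=1 pred=T actual=N -> ctr[1]=1
Ev 6: PC=1 idx=1 pred=N actual=T -> ctr[1]=2
Ev 7: PC=6 idx=0 pred=T actual=T -> ctr[0]=3
Ev 8: PC=3 idx=0 pred=T actual=T -> ctr[0]=3
Ev 9: PC=3 idx=0 pred=T actual=T -> ctr[0]=3
Ev 10: PC=6 idx=0 pred=T actual=N -> ctr[0]=2
Ev 11: PC=1 idx=1 pred=T actual=T -> ctr[1]=3

Answer: 2 3 1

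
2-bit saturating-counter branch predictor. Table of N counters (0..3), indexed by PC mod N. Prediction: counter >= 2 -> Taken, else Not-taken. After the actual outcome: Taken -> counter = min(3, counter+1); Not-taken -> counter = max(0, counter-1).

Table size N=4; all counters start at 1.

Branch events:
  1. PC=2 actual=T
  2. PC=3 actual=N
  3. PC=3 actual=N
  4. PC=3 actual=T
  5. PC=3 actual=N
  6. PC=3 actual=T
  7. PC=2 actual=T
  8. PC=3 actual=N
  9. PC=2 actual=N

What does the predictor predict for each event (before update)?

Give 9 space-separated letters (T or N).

Ev 1: PC=2 idx=2 pred=N actual=T -> ctr[2]=2
Ev 2: PC=3 idx=3 pred=N actual=N -> ctr[3]=0
Ev 3: PC=3 idx=3 pred=N actual=N -> ctr[3]=0
Ev 4: PC=3 idx=3 pred=N actual=T -> ctr[3]=1
Ev 5: PC=3 idx=3 pred=N actual=N -> ctr[3]=0
Ev 6: PC=3 idx=3 pred=N actual=T -> ctr[3]=1
Ev 7: PC=2 idx=2 pred=T actual=T -> ctr[2]=3
Ev 8: PC=3 idx=3 pred=N actual=N -> ctr[3]=0
Ev 9: PC=2 idx=2 pred=T actual=N -> ctr[2]=2

Answer: N N N N N N T N T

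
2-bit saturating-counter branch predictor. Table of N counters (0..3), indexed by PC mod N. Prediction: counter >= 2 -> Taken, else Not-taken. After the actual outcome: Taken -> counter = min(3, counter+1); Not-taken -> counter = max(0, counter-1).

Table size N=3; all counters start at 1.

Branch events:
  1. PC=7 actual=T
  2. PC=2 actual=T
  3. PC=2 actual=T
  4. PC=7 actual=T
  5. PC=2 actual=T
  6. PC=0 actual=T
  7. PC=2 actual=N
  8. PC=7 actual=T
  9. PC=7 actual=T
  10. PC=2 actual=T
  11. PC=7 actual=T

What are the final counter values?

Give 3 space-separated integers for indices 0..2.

Answer: 2 3 3

Derivation:
Ev 1: PC=7 idx=1 pred=N actual=T -> ctr[1]=2
Ev 2: PC=2 idx=2 pred=N actual=T -> ctr[2]=2
Ev 3: PC=2 idx=2 pred=T actual=T -> ctr[2]=3
Ev 4: PC=7 idx=1 pred=T actual=T -> ctr[1]=3
Ev 5: PC=2 idx=2 pred=T actual=T -> ctr[2]=3
Ev 6: PC=0 idx=0 pred=N actual=T -> ctr[0]=2
Ev 7: PC=2 idx=2 pred=T actual=N -> ctr[2]=2
Ev 8: PC=7 idx=1 pred=T actual=T -> ctr[1]=3
Ev 9: PC=7 idx=1 pred=T actual=T -> ctr[1]=3
Ev 10: PC=2 idx=2 pred=T actual=T -> ctr[2]=3
Ev 11: PC=7 idx=1 pred=T actual=T -> ctr[1]=3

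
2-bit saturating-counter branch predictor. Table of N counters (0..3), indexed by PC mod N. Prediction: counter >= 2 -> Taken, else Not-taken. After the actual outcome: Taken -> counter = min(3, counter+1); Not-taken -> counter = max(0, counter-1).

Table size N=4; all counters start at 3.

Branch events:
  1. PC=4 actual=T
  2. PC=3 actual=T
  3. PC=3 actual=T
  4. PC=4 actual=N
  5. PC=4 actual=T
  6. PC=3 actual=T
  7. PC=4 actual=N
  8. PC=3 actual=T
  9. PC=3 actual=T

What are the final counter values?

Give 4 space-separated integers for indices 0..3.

Ev 1: PC=4 idx=0 pred=T actual=T -> ctr[0]=3
Ev 2: PC=3 idx=3 pred=T actual=T -> ctr[3]=3
Ev 3: PC=3 idx=3 pred=T actual=T -> ctr[3]=3
Ev 4: PC=4 idx=0 pred=T actual=N -> ctr[0]=2
Ev 5: PC=4 idx=0 pred=T actual=T -> ctr[0]=3
Ev 6: PC=3 idx=3 pred=T actual=T -> ctr[3]=3
Ev 7: PC=4 idx=0 pred=T actual=N -> ctr[0]=2
Ev 8: PC=3 idx=3 pred=T actual=T -> ctr[3]=3
Ev 9: PC=3 idx=3 pred=T actual=T -> ctr[3]=3

Answer: 2 3 3 3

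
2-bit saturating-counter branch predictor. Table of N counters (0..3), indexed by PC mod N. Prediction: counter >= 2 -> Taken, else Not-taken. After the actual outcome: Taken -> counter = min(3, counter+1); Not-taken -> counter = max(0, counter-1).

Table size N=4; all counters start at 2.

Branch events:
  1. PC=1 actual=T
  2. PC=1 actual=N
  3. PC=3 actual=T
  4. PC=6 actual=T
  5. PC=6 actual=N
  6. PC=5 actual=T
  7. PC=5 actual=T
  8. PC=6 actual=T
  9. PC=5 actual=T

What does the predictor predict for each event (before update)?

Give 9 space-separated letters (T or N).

Ev 1: PC=1 idx=1 pred=T actual=T -> ctr[1]=3
Ev 2: PC=1 idx=1 pred=T actual=N -> ctr[1]=2
Ev 3: PC=3 idx=3 pred=T actual=T -> ctr[3]=3
Ev 4: PC=6 idx=2 pred=T actual=T -> ctr[2]=3
Ev 5: PC=6 idx=2 pred=T actual=N -> ctr[2]=2
Ev 6: PC=5 idx=1 pred=T actual=T -> ctr[1]=3
Ev 7: PC=5 idx=1 pred=T actual=T -> ctr[1]=3
Ev 8: PC=6 idx=2 pred=T actual=T -> ctr[2]=3
Ev 9: PC=5 idx=1 pred=T actual=T -> ctr[1]=3

Answer: T T T T T T T T T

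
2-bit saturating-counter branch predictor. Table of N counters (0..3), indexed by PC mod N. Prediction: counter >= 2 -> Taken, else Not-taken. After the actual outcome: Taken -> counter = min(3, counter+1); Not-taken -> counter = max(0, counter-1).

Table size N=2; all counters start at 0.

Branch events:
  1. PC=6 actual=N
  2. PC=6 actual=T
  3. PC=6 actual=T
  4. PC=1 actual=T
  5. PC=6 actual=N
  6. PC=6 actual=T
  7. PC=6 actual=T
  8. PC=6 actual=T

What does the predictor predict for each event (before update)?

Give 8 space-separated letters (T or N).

Ev 1: PC=6 idx=0 pred=N actual=N -> ctr[0]=0
Ev 2: PC=6 idx=0 pred=N actual=T -> ctr[0]=1
Ev 3: PC=6 idx=0 pred=N actual=T -> ctr[0]=2
Ev 4: PC=1 idx=1 pred=N actual=T -> ctr[1]=1
Ev 5: PC=6 idx=0 pred=T actual=N -> ctr[0]=1
Ev 6: PC=6 idx=0 pred=N actual=T -> ctr[0]=2
Ev 7: PC=6 idx=0 pred=T actual=T -> ctr[0]=3
Ev 8: PC=6 idx=0 pred=T actual=T -> ctr[0]=3

Answer: N N N N T N T T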